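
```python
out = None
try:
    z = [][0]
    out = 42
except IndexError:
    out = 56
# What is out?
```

Step-by-step execution trace:
1. `z = [][0]` raises IndexError.
2. `out = 42` is not reached.
3. `except IndexError` matches → out = 56.
Result: 56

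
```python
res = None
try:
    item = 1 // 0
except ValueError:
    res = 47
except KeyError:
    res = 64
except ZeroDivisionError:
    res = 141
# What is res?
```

Step-by-step execution trace:
1. `item = 1 // 0` raises ZeroDivisionError.
2. `except ValueError` does not match ZeroDivisionError; skipped.
3. `except KeyError` does not match ZeroDivisionError; skipped.
4. `except ZeroDivisionError` matches → res = 141.
Result: 141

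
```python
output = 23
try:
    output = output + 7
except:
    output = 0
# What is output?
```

Step-by-step execution trace:
1. output starts at 23.
2. try: `output = output + 7` → output = 30. No exception raised.
3. `except` is skipped.
Result: 30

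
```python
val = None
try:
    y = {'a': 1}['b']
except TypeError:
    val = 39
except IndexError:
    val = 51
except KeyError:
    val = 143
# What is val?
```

Step-by-step execution trace:
1. `y = {'a': 1}['b']` raises KeyError.
2. `except TypeError` does not match KeyError; skipped.
3. `except IndexError` does not match KeyError; skipped.
4. `except KeyError` matches → val = 143.
Result: 143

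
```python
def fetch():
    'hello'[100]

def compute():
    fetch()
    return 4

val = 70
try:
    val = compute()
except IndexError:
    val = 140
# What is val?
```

Step-by-step execution trace:
1. val starts at 70.
2. try: `compute()` calls `fetch()`.
3. `fetch()` evaluates `'hello'[100]`, which raises IndexError; it propagates through compute (uncaught).
4. `return 4` in compute is not reached; the assignment to val does not complete.
5. `except IndexError` matches → val = 140.
Result: 140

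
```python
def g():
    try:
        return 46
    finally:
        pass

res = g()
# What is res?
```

Step-by-step execution trace:
1. `g()` enters try: `return 46` sets pending return value 46.
2. Before returning, `finally: pass` runs (no effect).
3. g() returns 46 → res = 46.
Result: 46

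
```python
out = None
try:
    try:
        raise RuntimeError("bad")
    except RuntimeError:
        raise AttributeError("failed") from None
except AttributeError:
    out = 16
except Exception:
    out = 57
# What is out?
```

Step-by-step execution trace:
1. Inner try raises RuntimeError; inner `except RuntimeError` catches it.
2. `raise AttributeError(...) from None` raises AttributeError (from None suppresses __context__, but the active exception is still AttributeError).
3. Outer `except AttributeError` matches → out = 16.
4. `except Exception` is not reached.
Result: 16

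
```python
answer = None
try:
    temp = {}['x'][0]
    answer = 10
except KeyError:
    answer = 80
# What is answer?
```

Step-by-step execution trace:
1. `temp = {}['x'][0]` raises KeyError.
2. `answer = 10` is not reached.
3. `except KeyError` matches → answer = 80.
Result: 80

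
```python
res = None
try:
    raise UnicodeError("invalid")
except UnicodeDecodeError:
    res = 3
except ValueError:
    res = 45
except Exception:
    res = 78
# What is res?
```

Step-by-step execution trace:
1. `raise UnicodeError(...)` raises UnicodeError.
2. `except UnicodeDecodeError` does not match (UnicodeError is not a subclass of UnicodeDecodeError); skipped.
3. `except ValueError` matches (UnicodeError is a subclass of ValueError) → res = 45.
4. `except Exception` is not reached.
Result: 45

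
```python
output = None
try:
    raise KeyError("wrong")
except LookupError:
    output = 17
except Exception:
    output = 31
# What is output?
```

Step-by-step execution trace:
1. `raise KeyError(...)` raises KeyError.
2. `except LookupError` matches (KeyError is a subclass of LookupError) → output = 17.
3. `except Exception` is not reached.
Result: 17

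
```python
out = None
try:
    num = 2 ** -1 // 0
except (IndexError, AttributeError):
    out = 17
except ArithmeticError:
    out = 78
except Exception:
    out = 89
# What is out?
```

Step-by-step execution trace:
1. `num = 2 ** -1 // 0` raises ZeroDivisionError.
2. `except (IndexError, AttributeError)` does not match ZeroDivisionError; skipped.
3. `except ArithmeticError` matches (ZeroDivisionError is a subclass of ArithmeticError) → out = 78.
4. `except Exception` is not reached.
Result: 78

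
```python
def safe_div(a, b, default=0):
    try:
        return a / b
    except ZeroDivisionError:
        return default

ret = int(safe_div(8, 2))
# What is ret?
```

Step-by-step execution trace:
1. `safe_div(8, 2)` enters try: `return 8 / 2` → returns 4.0. No exception raised.
2. `except ZeroDivisionError` is skipped.
3. `int(4.0)` → 4 → ret = 4.
Result: 4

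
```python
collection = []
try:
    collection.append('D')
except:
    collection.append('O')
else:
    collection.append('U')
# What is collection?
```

Step-by-step execution trace:
1. try: `collection.append('D')` → collection = ['D']. No exception raised.
2. `except` is skipped.
3. `else` runs (try completed without exception): `collection.append('U')` → collection = ['D', 'U'].
Result: ['D', 'U']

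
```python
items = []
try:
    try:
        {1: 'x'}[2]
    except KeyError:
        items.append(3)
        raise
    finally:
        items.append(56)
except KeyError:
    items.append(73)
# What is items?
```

Step-by-step execution trace:
1. Inner try: `{1: 'x'}[2]` raises KeyError.
2. Inner `except KeyError` matches → `items.append(3)` → items = [3].
3. bare `raise` re-raises KeyError.
4. Inner `finally` runs during unwinding: `items.append(56)` → items = [3, 56].
5. Outer `except KeyError` matches → `items.append(73)` → items = [3, 56, 73].
Result: [3, 56, 73]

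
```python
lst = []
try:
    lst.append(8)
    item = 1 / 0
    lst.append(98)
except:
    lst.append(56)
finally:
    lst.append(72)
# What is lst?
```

Step-by-step execution trace:
1. try: `lst.append(8)` → lst = [8].
2. `item = 1 / 0` raises ZeroDivisionError; `lst.append(98)` is not reached.
3. bare `except` matches → `lst.append(56)` → lst = [8, 56].
4. finally always runs: `lst.append(72)` → lst = [8, 56, 72].
Result: [8, 56, 72]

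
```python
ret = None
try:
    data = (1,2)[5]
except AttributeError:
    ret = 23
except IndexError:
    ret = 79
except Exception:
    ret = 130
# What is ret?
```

Step-by-step execution trace:
1. `data = (1,2)[5]` raises IndexError.
2. `except AttributeError` does not match IndexError; skipped.
3. `except IndexError` matches → ret = 79.
4. Remaining except clauses are skipped.
Result: 79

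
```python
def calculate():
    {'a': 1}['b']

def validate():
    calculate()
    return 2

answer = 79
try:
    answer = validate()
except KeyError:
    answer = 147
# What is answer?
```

Step-by-step execution trace:
1. answer starts at 79.
2. try: `validate()` calls `calculate()`.
3. `calculate()` evaluates `{'a': 1}['b']`, which raises KeyError; it propagates through validate (uncaught).
4. `return 2` in validate is not reached; the assignment to answer does not complete.
5. `except KeyError` matches → answer = 147.
Result: 147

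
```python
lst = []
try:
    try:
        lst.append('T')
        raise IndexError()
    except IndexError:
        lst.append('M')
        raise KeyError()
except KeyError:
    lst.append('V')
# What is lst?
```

Step-by-step execution trace:
1. Inner try: `lst.append('T')` → lst = ['T'].
2. `raise IndexError()` raises IndexError.
3. Inner `except IndexError` matches → `lst.append('M')` → lst = ['T', 'M'].
4. `raise KeyError()` raises KeyError; propagates to outer try.
5. Outer `except KeyError` matches → `lst.append('V')` → lst = ['T', 'M', 'V'].
Result: ['T', 'M', 'V']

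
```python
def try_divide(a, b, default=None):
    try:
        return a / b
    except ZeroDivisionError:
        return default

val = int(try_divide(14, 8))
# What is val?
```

Step-by-step execution trace:
1. `try_divide(14, 8)` enters try: `return 14 / 8` → returns 1.75. No exception raised.
2. `except ZeroDivisionError` is skipped.
3. `int(1.75)` → 1 → val = 1.
Result: 1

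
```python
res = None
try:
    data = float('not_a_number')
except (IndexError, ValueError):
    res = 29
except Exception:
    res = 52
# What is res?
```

Step-by-step execution trace:
1. `data = float('not_a_number')` raises ValueError.
2. `except (IndexError, ValueError)` matches (ValueError is in the tuple) → res = 29.
3. `except Exception` is not reached.
Result: 29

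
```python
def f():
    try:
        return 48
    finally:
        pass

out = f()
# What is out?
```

Step-by-step execution trace:
1. `f()` enters try: `return 48` sets pending return value 48.
2. Before returning, `finally: pass` runs (no effect).
3. f() returns 48 → out = 48.
Result: 48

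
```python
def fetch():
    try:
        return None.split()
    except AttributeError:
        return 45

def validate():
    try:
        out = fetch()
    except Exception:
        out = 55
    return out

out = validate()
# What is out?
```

Step-by-step execution trace:
1. `validate()` calls `fetch()`.
2. In fetch: `None.split()` raises AttributeError; `except AttributeError` catches it → returns 45.
3. In validate: `out = fetch()` → out = 45. No exception reaches validate.
4. `except Exception` is skipped; validate returns 45.
5. out = 45.
Result: 45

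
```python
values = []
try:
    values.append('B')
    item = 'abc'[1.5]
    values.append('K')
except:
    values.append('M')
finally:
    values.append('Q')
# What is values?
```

Step-by-step execution trace:
1. try: `values.append('B')` → values = ['B'].
2. `item = 'abc'[1.5]` raises TypeError; `values.append('K')` is not reached.
3. bare `except` matches → `values.append('M')` → values = ['B', 'M'].
4. finally always runs: `values.append('Q')` → values = ['B', 'M', 'Q'].
Result: ['B', 'M', 'Q']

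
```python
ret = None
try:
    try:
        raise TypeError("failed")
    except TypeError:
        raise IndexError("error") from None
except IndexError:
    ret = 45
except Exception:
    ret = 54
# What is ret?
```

Step-by-step execution trace:
1. Inner try raises TypeError; inner `except TypeError` catches it.
2. `raise IndexError(...) from None` raises IndexError (from None suppresses __context__, but the active exception is still IndexError).
3. Outer `except IndexError` matches → ret = 45.
4. `except Exception` is not reached.
Result: 45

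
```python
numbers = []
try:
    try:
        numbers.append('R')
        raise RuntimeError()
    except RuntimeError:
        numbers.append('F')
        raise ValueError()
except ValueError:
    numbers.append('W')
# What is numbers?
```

Step-by-step execution trace:
1. Inner try: `numbers.append('R')` → numbers = ['R'].
2. `raise RuntimeError()` raises RuntimeError.
3. Inner `except RuntimeError` matches → `numbers.append('F')` → numbers = ['R', 'F'].
4. `raise ValueError()` raises ValueError; propagates to outer try.
5. Outer `except ValueError` matches → `numbers.append('W')` → numbers = ['R', 'F', 'W'].
Result: ['R', 'F', 'W']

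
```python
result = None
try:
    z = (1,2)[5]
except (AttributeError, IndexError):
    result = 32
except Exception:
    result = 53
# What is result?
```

Step-by-step execution trace:
1. `z = (1,2)[5]` raises IndexError.
2. `except (AttributeError, IndexError)` matches (IndexError is in the tuple) → result = 32.
3. `except Exception` is not reached.
Result: 32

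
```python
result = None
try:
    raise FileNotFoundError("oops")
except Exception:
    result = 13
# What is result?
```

Step-by-step execution trace:
1. `raise FileNotFoundError(...)` raises FileNotFoundError.
2. `except Exception` matches (FileNotFoundError is a subclass of Exception) → result = 13.
Result: 13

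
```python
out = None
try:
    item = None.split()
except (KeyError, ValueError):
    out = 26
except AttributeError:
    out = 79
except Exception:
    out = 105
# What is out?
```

Step-by-step execution trace:
1. `item = None.split()` raises AttributeError.
2. `except (KeyError, ValueError)` does not match AttributeError; skipped.
3. `except AttributeError` matches (exact type match) → out = 79.
4. `except Exception` is not reached.
Result: 79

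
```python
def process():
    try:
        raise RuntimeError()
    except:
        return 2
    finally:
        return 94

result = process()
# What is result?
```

Step-by-step execution trace:
1. `process()` enters try: `raise RuntimeError()` raises RuntimeError.
2. bare `except` matches → `return 2` sets pending return value 2.
3. Before returning, `finally: return 94` runs and overrides the pending return.
4. process() returns 94 → result = 94.
Result: 94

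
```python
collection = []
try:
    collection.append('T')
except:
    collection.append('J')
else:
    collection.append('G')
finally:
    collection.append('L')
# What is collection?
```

Step-by-step execution trace:
1. try: `collection.append('T')` → collection = ['T']. No exception raised.
2. `except` is skipped.
3. `else` runs: `collection.append('G')` → collection = ['T', 'G'].
4. `finally` always runs: `collection.append('L')` → collection = ['T', 'G', 'L'].
Result: ['T', 'G', 'L']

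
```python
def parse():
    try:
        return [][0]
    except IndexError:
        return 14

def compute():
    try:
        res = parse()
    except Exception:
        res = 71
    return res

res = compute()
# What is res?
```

Step-by-step execution trace:
1. `compute()` calls `parse()`.
2. In parse: `[][0]` raises IndexError; `except IndexError` catches it → returns 14.
3. In compute: `res = parse()` → res = 14. No exception reaches compute.
4. `except Exception` is skipped; compute returns 14.
5. res = 14.
Result: 14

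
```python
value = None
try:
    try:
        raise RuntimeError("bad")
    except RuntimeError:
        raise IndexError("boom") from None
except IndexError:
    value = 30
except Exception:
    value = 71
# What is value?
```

Step-by-step execution trace:
1. Inner try raises RuntimeError; inner `except RuntimeError` catches it.
2. `raise IndexError(...) from None` raises IndexError (from None suppresses __context__, but the active exception is still IndexError).
3. Outer `except IndexError` matches → value = 30.
4. `except Exception` is not reached.
Result: 30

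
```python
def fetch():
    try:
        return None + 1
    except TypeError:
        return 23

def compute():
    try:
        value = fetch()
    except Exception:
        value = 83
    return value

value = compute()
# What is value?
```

Step-by-step execution trace:
1. `compute()` calls `fetch()`.
2. In fetch: `None + 1` raises TypeError; `except TypeError` catches it → returns 23.
3. In compute: `value = fetch()` → value = 23. No exception reaches compute.
4. `except Exception` is skipped; compute returns 23.
5. value = 23.
Result: 23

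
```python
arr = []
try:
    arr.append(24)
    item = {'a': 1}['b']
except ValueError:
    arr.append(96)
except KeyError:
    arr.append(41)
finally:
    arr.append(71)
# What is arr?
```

Step-by-step execution trace:
1. try: `arr.append(24)` → arr = [24].
2. `item = {'a': 1}['b']` raises KeyError.
3. `except ValueError` does not match KeyError; skipped.
4. `except KeyError` matches → `arr.append(41)` → arr = [24, 41].
5. finally always runs: `arr.append(71)` → arr = [24, 41, 71].
Result: [24, 41, 71]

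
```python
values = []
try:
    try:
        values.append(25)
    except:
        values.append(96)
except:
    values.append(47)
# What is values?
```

Step-by-step execution trace:
1. Inner try: `values.append(25)` → values = [25]. No exception raised.
2. Inner `except` is skipped.
3. Inner try completes normally; outer `except` is skipped.
Result: [25]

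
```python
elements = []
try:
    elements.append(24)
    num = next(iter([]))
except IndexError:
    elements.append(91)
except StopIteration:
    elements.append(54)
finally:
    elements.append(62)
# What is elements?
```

Step-by-step execution trace:
1. try: `elements.append(24)` → elements = [24].
2. `num = next(iter([]))` raises StopIteration.
3. `except IndexError` does not match StopIteration; skipped.
4. `except StopIteration` matches → `elements.append(54)` → elements = [24, 54].
5. finally always runs: `elements.append(62)` → elements = [24, 54, 62].
Result: [24, 54, 62]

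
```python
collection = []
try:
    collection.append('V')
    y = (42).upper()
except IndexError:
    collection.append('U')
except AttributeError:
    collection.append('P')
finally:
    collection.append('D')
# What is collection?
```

Step-by-step execution trace:
1. try: `collection.append('V')` → collection = ['V'].
2. `y = (42).upper()` raises AttributeError.
3. `except IndexError` does not match AttributeError; skipped.
4. `except AttributeError` matches → `collection.append('P')` → collection = ['V', 'P'].
5. finally always runs: `collection.append('D')` → collection = ['V', 'P', 'D'].
Result: ['V', 'P', 'D']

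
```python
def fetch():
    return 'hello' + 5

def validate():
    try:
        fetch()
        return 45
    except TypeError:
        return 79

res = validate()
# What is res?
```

Step-by-step execution trace:
1. `validate()` calls `fetch()`.
2. `fetch()` evaluates `'hello' + 5`, which raises TypeError; it propagates to the caller.
3. `return 45` is not reached.
4. `except TypeError` in validate matches → returns 79.
5. res = 79.
Result: 79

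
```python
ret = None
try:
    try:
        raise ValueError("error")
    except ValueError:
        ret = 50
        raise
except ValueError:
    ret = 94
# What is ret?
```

Step-by-step execution trace:
1. Inner try: `raise ValueError("error")` raises ValueError.
2. Inner `except ValueError` matches → ret = 50.
3. bare `raise` re-raises the same ValueError.
4. Outer `except ValueError` matches → ret = 94.
Result: 94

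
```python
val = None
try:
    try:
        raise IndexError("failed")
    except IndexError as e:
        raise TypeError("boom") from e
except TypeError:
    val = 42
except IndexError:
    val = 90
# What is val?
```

Step-by-step execution trace:
1. Inner try raises IndexError; inner `except IndexError as e` catches it.
2. `raise TypeError(...) from e` raises TypeError (IndexError is attached as __cause__, but only TypeError is active).
3. Outer `except TypeError` matches → val = 42.
4. `except IndexError` is not reached.
Result: 42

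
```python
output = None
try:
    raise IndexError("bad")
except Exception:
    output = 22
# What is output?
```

Step-by-step execution trace:
1. `raise IndexError(...)` raises IndexError.
2. `except Exception` matches (IndexError is a subclass of Exception) → output = 22.
Result: 22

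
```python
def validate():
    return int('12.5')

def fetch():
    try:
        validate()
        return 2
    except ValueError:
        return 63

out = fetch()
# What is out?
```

Step-by-step execution trace:
1. `fetch()` calls `validate()`.
2. `validate()` evaluates `int('12.5')`, which raises ValueError; it propagates to the caller.
3. `return 2` is not reached.
4. `except ValueError` in fetch matches → returns 63.
5. out = 63.
Result: 63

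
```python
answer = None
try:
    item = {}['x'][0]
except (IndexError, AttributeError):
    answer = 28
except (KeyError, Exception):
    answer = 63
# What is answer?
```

Step-by-step execution trace:
1. `item = {}['x'][0]` raises KeyError.
2. `except (IndexError, AttributeError)` does not match KeyError; skipped.
3. `except (KeyError, Exception)` matches (KeyError is in the tuple) → answer = 63.
Result: 63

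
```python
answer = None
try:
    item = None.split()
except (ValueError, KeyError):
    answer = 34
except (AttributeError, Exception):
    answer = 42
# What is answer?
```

Step-by-step execution trace:
1. `item = None.split()` raises AttributeError.
2. `except (ValueError, KeyError)` does not match AttributeError; skipped.
3. `except (AttributeError, Exception)` matches (AttributeError is in the tuple) → answer = 42.
Result: 42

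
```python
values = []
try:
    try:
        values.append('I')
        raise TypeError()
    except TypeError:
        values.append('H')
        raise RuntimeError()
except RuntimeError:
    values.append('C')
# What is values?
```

Step-by-step execution trace:
1. Inner try: `values.append('I')` → values = ['I'].
2. `raise TypeError()` raises TypeError.
3. Inner `except TypeError` matches → `values.append('H')` → values = ['I', 'H'].
4. `raise RuntimeError()` raises RuntimeError; propagates to outer try.
5. Outer `except RuntimeError` matches → `values.append('C')` → values = ['I', 'H', 'C'].
Result: ['I', 'H', 'C']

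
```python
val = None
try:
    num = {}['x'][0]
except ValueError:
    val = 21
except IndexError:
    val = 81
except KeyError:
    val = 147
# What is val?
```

Step-by-step execution trace:
1. `num = {}['x'][0]` raises KeyError.
2. `except ValueError` does not match KeyError; skipped.
3. `except IndexError` does not match KeyError; skipped.
4. `except KeyError` matches → val = 147.
Result: 147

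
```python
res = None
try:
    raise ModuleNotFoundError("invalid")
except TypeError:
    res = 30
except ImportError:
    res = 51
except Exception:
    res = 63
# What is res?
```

Step-by-step execution trace:
1. `raise ModuleNotFoundError(...)` raises ModuleNotFoundError.
2. `except TypeError` does not match (ModuleNotFoundError is not a subclass of TypeError); skipped.
3. `except ImportError` matches (ModuleNotFoundError is a subclass of ImportError) → res = 51.
4. `except Exception` is not reached.
Result: 51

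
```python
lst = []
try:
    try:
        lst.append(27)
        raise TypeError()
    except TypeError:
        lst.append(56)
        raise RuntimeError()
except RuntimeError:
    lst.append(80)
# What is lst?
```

Step-by-step execution trace:
1. Inner try: `lst.append(27)` → lst = [27].
2. `raise TypeError()` raises TypeError.
3. Inner `except TypeError` matches → `lst.append(56)` → lst = [27, 56].
4. `raise RuntimeError()` raises RuntimeError; propagates to outer try.
5. Outer `except RuntimeError` matches → `lst.append(80)` → lst = [27, 56, 80].
Result: [27, 56, 80]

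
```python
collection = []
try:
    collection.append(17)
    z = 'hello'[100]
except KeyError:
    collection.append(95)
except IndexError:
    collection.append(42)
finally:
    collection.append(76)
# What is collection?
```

Step-by-step execution trace:
1. try: `collection.append(17)` → collection = [17].
2. `z = 'hello'[100]` raises IndexError.
3. `except KeyError` does not match IndexError; skipped.
4. `except IndexError` matches → `collection.append(42)` → collection = [17, 42].
5. finally always runs: `collection.append(76)` → collection = [17, 42, 76].
Result: [17, 42, 76]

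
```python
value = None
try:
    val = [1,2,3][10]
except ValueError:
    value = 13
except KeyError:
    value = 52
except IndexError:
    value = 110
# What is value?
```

Step-by-step execution trace:
1. `val = [1,2,3][10]` raises IndexError.
2. `except ValueError` does not match IndexError; skipped.
3. `except KeyError` does not match IndexError; skipped.
4. `except IndexError` matches → value = 110.
Result: 110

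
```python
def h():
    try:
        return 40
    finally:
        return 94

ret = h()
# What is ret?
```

Step-by-step execution trace:
1. `h()` enters try: `return 40` sets pending return value 40.
2. Before returning, `finally: return 94` runs and overrides the pending return.
3. h() returns 94 → ret = 94.
Result: 94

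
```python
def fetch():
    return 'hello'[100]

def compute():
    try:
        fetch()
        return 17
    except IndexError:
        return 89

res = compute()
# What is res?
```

Step-by-step execution trace:
1. `compute()` calls `fetch()`.
2. `fetch()` evaluates `'hello'[100]`, which raises IndexError; it propagates to the caller.
3. `return 17` is not reached.
4. `except IndexError` in compute matches → returns 89.
5. res = 89.
Result: 89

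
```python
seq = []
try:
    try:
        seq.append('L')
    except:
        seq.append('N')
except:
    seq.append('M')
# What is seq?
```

Step-by-step execution trace:
1. Inner try: `seq.append('L')` → seq = ['L']. No exception raised.
2. Inner `except` is skipped.
3. Inner try completes normally; outer `except` is skipped.
Result: ['L']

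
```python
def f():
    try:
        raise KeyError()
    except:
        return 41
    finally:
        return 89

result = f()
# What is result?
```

Step-by-step execution trace:
1. `f()` enters try: `raise KeyError()` raises KeyError.
2. bare `except` matches → `return 41` sets pending return value 41.
3. Before returning, `finally: return 89` runs and overrides the pending return.
4. f() returns 89 → result = 89.
Result: 89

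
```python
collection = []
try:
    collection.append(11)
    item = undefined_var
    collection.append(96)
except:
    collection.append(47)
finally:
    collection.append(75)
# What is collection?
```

Step-by-step execution trace:
1. try: `collection.append(11)` → collection = [11].
2. `item = undefined_var` raises NameError; `collection.append(96)` is not reached.
3. bare `except` matches → `collection.append(47)` → collection = [11, 47].
4. finally always runs: `collection.append(75)` → collection = [11, 47, 75].
Result: [11, 47, 75]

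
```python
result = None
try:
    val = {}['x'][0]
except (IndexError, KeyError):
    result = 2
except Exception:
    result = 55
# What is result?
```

Step-by-step execution trace:
1. `val = {}['x'][0]` raises KeyError.
2. `except (IndexError, KeyError)` matches (KeyError is in the tuple) → result = 2.
3. `except Exception` is not reached.
Result: 2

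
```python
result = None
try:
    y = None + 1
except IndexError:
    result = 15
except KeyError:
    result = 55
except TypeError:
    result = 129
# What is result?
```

Step-by-step execution trace:
1. `y = None + 1` raises TypeError.
2. `except IndexError` does not match TypeError; skipped.
3. `except KeyError` does not match TypeError; skipped.
4. `except TypeError` matches → result = 129.
Result: 129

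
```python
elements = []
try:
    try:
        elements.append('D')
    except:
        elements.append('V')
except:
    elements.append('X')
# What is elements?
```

Step-by-step execution trace:
1. Inner try: `elements.append('D')` → elements = ['D']. No exception raised.
2. Inner `except` is skipped.
3. Inner try completes normally; outer `except` is skipped.
Result: ['D']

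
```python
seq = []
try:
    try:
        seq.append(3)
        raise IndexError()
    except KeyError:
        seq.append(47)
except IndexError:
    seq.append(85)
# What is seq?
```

Step-by-step execution trace:
1. Inner try: `seq.append(3)` → seq = [3].
2. `raise IndexError()` raises IndexError.
3. Inner `except KeyError` does not match IndexError; exception propagates to outer try.
4. Outer `except IndexError` matches → `seq.append(85)` → seq = [3, 85].
Result: [3, 85]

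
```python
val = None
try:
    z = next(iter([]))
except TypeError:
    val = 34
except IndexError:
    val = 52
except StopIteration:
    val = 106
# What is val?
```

Step-by-step execution trace:
1. `z = next(iter([]))` raises StopIteration.
2. `except TypeError` does not match StopIteration; skipped.
3. `except IndexError` does not match StopIteration; skipped.
4. `except StopIteration` matches → val = 106.
Result: 106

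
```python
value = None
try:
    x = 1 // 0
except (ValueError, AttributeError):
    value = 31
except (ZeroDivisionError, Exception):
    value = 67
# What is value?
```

Step-by-step execution trace:
1. `x = 1 // 0` raises ZeroDivisionError.
2. `except (ValueError, AttributeError)` does not match ZeroDivisionError; skipped.
3. `except (ZeroDivisionError, Exception)` matches (ZeroDivisionError is in the tuple) → value = 67.
Result: 67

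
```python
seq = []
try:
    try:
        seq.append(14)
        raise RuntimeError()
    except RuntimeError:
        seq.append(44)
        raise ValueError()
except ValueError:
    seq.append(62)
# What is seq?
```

Step-by-step execution trace:
1. Inner try: `seq.append(14)` → seq = [14].
2. `raise RuntimeError()` raises RuntimeError.
3. Inner `except RuntimeError` matches → `seq.append(44)` → seq = [14, 44].
4. `raise ValueError()` raises ValueError; propagates to outer try.
5. Outer `except ValueError` matches → `seq.append(62)` → seq = [14, 44, 62].
Result: [14, 44, 62]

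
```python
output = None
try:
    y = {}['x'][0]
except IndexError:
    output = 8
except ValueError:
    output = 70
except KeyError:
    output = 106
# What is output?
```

Step-by-step execution trace:
1. `y = {}['x'][0]` raises KeyError.
2. `except IndexError` does not match KeyError; skipped.
3. `except ValueError` does not match KeyError; skipped.
4. `except KeyError` matches → output = 106.
Result: 106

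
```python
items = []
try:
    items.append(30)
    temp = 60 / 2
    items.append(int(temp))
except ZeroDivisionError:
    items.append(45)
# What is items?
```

Step-by-step execution trace:
1. try: `items.append(30)` → items = [30].
2. `temp = 60 / 2` → temp = 30.0. No exception raised.
3. `items.append(int(temp))` → items = [30, 30].
4. `except ZeroDivisionError` is skipped (no exception was raised).
Result: [30, 30]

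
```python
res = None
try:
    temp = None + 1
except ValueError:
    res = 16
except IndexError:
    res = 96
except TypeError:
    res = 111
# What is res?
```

Step-by-step execution trace:
1. `temp = None + 1` raises TypeError.
2. `except ValueError` does not match TypeError; skipped.
3. `except IndexError` does not match TypeError; skipped.
4. `except TypeError` matches → res = 111.
Result: 111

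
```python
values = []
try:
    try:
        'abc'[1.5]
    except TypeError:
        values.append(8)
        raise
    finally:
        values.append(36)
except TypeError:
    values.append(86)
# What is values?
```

Step-by-step execution trace:
1. Inner try: `'abc'[1.5]` raises TypeError.
2. Inner `except TypeError` matches → `values.append(8)` → values = [8].
3. bare `raise` re-raises TypeError.
4. Inner `finally` runs during unwinding: `values.append(36)` → values = [8, 36].
5. Outer `except TypeError` matches → `values.append(86)` → values = [8, 36, 86].
Result: [8, 36, 86]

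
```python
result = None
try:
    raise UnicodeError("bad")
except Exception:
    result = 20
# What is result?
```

Step-by-step execution trace:
1. `raise UnicodeError(...)` raises UnicodeError.
2. `except Exception` matches (UnicodeError is a subclass of Exception) → result = 20.
Result: 20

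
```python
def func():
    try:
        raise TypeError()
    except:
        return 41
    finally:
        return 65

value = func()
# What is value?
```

Step-by-step execution trace:
1. `func()` enters try: `raise TypeError()` raises TypeError.
2. bare `except` matches → `return 41` sets pending return value 41.
3. Before returning, `finally: return 65` runs and overrides the pending return.
4. func() returns 65 → value = 65.
Result: 65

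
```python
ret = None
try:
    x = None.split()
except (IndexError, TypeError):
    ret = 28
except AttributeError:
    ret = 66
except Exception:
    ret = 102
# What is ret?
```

Step-by-step execution trace:
1. `x = None.split()` raises AttributeError.
2. `except (IndexError, TypeError)` does not match AttributeError; skipped.
3. `except AttributeError` matches (exact type match) → ret = 66.
4. `except Exception` is not reached.
Result: 66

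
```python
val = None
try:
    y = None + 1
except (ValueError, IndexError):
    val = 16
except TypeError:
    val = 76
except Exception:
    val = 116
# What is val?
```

Step-by-step execution trace:
1. `y = None + 1` raises TypeError.
2. `except (ValueError, IndexError)` does not match TypeError; skipped.
3. `except TypeError` matches (exact type match) → val = 76.
4. `except Exception` is not reached.
Result: 76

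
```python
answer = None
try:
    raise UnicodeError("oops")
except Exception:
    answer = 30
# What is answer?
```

Step-by-step execution trace:
1. `raise UnicodeError(...)` raises UnicodeError.
2. `except Exception` matches (UnicodeError is a subclass of Exception) → answer = 30.
Result: 30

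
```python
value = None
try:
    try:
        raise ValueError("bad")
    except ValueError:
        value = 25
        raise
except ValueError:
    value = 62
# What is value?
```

Step-by-step execution trace:
1. Inner try: `raise ValueError("bad")` raises ValueError.
2. Inner `except ValueError` matches → value = 25.
3. bare `raise` re-raises the same ValueError.
4. Outer `except ValueError` matches → value = 62.
Result: 62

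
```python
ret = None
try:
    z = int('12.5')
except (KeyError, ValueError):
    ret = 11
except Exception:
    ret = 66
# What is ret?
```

Step-by-step execution trace:
1. `z = int('12.5')` raises ValueError.
2. `except (KeyError, ValueError)` matches (ValueError is in the tuple) → ret = 11.
3. `except Exception` is not reached.
Result: 11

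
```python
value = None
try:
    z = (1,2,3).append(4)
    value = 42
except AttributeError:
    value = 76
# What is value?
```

Step-by-step execution trace:
1. `z = (1,2,3).append(4)` raises AttributeError.
2. `value = 42` is not reached.
3. `except AttributeError` matches → value = 76.
Result: 76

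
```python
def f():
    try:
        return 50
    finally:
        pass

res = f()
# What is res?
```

Step-by-step execution trace:
1. `f()` enters try: `return 50` sets pending return value 50.
2. Before returning, `finally: pass` runs (no effect).
3. f() returns 50 → res = 50.
Result: 50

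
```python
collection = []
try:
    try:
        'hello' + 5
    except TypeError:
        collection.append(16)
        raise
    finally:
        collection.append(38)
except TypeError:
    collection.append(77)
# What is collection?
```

Step-by-step execution trace:
1. Inner try: `'hello' + 5` raises TypeError.
2. Inner `except TypeError` matches → `collection.append(16)` → collection = [16].
3. bare `raise` re-raises TypeError.
4. Inner `finally` runs during unwinding: `collection.append(38)` → collection = [16, 38].
5. Outer `except TypeError` matches → `collection.append(77)` → collection = [16, 38, 77].
Result: [16, 38, 77]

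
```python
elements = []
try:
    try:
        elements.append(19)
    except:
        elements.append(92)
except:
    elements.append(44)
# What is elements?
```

Step-by-step execution trace:
1. Inner try: `elements.append(19)` → elements = [19]. No exception raised.
2. Inner `except` is skipped.
3. Inner try completes normally; outer `except` is skipped.
Result: [19]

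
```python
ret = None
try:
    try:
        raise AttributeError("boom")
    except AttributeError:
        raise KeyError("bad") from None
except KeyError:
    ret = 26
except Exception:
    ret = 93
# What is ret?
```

Step-by-step execution trace:
1. Inner try raises AttributeError; inner `except AttributeError` catches it.
2. `raise KeyError(...) from None` raises KeyError (from None suppresses __context__, but the active exception is still KeyError).
3. Outer `except KeyError` matches → ret = 26.
4. `except Exception` is not reached.
Result: 26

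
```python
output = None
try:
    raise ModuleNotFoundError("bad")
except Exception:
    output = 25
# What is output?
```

Step-by-step execution trace:
1. `raise ModuleNotFoundError(...)` raises ModuleNotFoundError.
2. `except Exception` matches (ModuleNotFoundError is a subclass of Exception) → output = 25.
Result: 25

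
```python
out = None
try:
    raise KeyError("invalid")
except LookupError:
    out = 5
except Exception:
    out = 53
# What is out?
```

Step-by-step execution trace:
1. `raise KeyError(...)` raises KeyError.
2. `except LookupError` matches (KeyError is a subclass of LookupError) → out = 5.
3. `except Exception` is not reached.
Result: 5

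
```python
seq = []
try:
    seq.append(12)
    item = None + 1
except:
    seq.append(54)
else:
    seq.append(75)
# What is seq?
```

Step-by-step execution trace:
1. try: `seq.append(12)` → seq = [12].
2. `item = None + 1` raises TypeError.
3. bare `except` matches → `seq.append(54)` → seq = [12, 54].
4. `else` is skipped (an exception was raised).
Result: [12, 54]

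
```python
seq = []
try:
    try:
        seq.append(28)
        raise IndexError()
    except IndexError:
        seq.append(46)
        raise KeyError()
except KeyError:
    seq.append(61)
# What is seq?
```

Step-by-step execution trace:
1. Inner try: `seq.append(28)` → seq = [28].
2. `raise IndexError()` raises IndexError.
3. Inner `except IndexError` matches → `seq.append(46)` → seq = [28, 46].
4. `raise KeyError()` raises KeyError; propagates to outer try.
5. Outer `except KeyError` matches → `seq.append(61)` → seq = [28, 46, 61].
Result: [28, 46, 61]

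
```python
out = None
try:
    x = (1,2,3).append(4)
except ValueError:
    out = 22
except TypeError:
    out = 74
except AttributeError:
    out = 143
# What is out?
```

Step-by-step execution trace:
1. `x = (1,2,3).append(4)` raises AttributeError.
2. `except ValueError` does not match AttributeError; skipped.
3. `except TypeError` does not match AttributeError; skipped.
4. `except AttributeError` matches → out = 143.
Result: 143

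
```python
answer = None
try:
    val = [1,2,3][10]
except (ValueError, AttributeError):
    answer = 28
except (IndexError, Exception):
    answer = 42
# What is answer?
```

Step-by-step execution trace:
1. `val = [1,2,3][10]` raises IndexError.
2. `except (ValueError, AttributeError)` does not match IndexError; skipped.
3. `except (IndexError, Exception)` matches (IndexError is in the tuple) → answer = 42.
Result: 42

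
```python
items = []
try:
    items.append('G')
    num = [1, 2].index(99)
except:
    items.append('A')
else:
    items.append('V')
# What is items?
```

Step-by-step execution trace:
1. try: `items.append('G')` → items = ['G'].
2. `num = [1, 2].index(99)` raises ValueError.
3. bare `except` matches → `items.append('A')` → items = ['G', 'A'].
4. `else` is skipped (an exception was raised).
Result: ['G', 'A']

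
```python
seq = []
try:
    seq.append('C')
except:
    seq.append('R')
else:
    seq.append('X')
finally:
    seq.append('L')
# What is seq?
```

Step-by-step execution trace:
1. try: `seq.append('C')` → seq = ['C']. No exception raised.
2. `except` is skipped.
3. `else` runs: `seq.append('X')` → seq = ['C', 'X'].
4. `finally` always runs: `seq.append('L')` → seq = ['C', 'X', 'L'].
Result: ['C', 'X', 'L']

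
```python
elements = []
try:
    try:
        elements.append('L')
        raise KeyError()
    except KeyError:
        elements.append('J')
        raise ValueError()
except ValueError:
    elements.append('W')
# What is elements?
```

Step-by-step execution trace:
1. Inner try: `elements.append('L')` → elements = ['L'].
2. `raise KeyError()` raises KeyError.
3. Inner `except KeyError` matches → `elements.append('J')` → elements = ['L', 'J'].
4. `raise ValueError()` raises ValueError; propagates to outer try.
5. Outer `except ValueError` matches → `elements.append('W')` → elements = ['L', 'J', 'W'].
Result: ['L', 'J', 'W']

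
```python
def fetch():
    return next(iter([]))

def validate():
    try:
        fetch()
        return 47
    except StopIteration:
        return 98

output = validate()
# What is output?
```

Step-by-step execution trace:
1. `validate()` calls `fetch()`.
2. `fetch()` evaluates `next(iter([]))`, which raises StopIteration; it propagates to the caller.
3. `return 47` is not reached.
4. `except StopIteration` in validate matches → returns 98.
5. output = 98.
Result: 98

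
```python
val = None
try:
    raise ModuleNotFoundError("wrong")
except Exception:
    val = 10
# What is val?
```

Step-by-step execution trace:
1. `raise ModuleNotFoundError(...)` raises ModuleNotFoundError.
2. `except Exception` matches (ModuleNotFoundError is a subclass of Exception) → val = 10.
Result: 10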